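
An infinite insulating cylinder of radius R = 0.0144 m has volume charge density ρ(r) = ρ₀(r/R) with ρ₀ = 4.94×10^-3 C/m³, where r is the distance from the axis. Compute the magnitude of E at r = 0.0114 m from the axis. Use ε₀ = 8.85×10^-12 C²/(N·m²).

Take a coaxial cylindrical Gaussian surface of radius r = 0.0114 m and length L (r < R).
λ_enc = ∫₀^r ρ(r')·2πr' dr' = (2πρ₀/R)·r^3/3 = 1.064×10^-6 C/m.
Applying ∮E·dA = Q_enc/ε₀ with the end caps contributing no flux:
E = |λ_enc|/(2πε₀r) = (1.064×10^-6)/(2π·8.85×10^-12·0.0114) = 1.68×10^6 N/C.

|E| = 1.68×10^6 N/C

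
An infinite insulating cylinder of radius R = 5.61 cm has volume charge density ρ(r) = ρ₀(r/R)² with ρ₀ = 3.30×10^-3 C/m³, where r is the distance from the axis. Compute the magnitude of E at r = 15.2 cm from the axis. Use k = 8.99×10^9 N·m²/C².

|E| ≈ 1.93e6 N/C

Coaxial Gaussian cylinder, radius r = 15.2 cm, length L (r > R, full charge per length enclosed).
λ_enc = 2π ∫₀^R ρ₀(r'/R)^2 r' dr' = 2πρ₀R²/4 = 1.631×10^-5 C/m.
By Gauss's law (flux through the curved wall only), E·2πrL = λ_enc L/ε₀.
E = 2k|λ_enc|/r = 2(8.99×10^9)(1.631e-5)/(0.152) = 1.93×10^6 N/C.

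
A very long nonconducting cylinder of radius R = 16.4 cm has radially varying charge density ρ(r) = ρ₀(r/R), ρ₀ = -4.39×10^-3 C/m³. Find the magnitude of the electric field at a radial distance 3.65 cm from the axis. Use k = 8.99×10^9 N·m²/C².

Choose a coaxial cylinder of radius r = 3.65 cm (arbitrary length L) as the Gaussian surface (r < R).
Integrating ρ over the cross-section to radius r: λ_enc = (2πρ₀/R) ∫₀^r r'^2 dr' = 2πρ₀ r^3/(3·R) = -2.726×10^-6 C/m.
By Gauss's law (flux through the curved wall only), E·2πrL = λ_enc L/ε₀.
E = 2k|λ_enc|/r = 2(8.99×10^9)(2.726e-6)/(0.0365) = 1.34e6 N/C.

|E| ≈ 1.34e6 N/C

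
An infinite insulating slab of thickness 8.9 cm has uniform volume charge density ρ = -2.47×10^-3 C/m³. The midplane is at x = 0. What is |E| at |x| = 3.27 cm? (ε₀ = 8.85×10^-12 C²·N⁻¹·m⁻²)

E = 9.13×10^6 V/m

By symmetry E is perpendicular to the slab. A Gaussian pillbox from −3.27 cm to +3.27 cm (face area A) lies entirely within the slab.
Q_enc = ρ·(2x)·A and flux = 2EA, so 2EA = 2ρxA/ε₀ ⇒ E = |ρ|x/ε₀.
E = (2.47×10^-3)(0.0327)/(8.85×10^-12) = 9.13×10^6 N/C.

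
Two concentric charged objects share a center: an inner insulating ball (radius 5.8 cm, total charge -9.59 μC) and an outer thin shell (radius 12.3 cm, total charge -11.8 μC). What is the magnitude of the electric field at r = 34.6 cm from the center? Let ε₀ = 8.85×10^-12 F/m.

1.61e6 N/C

Use a concentric Gaussian sphere at r = 34.6 cm (r > 12.3 cm, enclosing both).
Q_enc = (-9.59 μC) + (-11.8 μC) = -2.139×10^-5 C.
Gauss's law: E·4πr² = Q_enc/ε₀.
E = |Q_enc|/(4πε₀r²) = (2.139×10^-5)/(4π·8.85×10^-12·(0.346)²) = 1.61×10^6 N/C.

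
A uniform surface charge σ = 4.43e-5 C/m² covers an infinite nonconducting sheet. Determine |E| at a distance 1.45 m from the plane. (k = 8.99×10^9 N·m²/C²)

Choose a cylindrical pillbox piercing the sheet, end faces (area A) parallel to it.
Flux Φ = 2EA and Q_enc = σA, so 2EA = σA/ε₀ ⇒ E = |σ|/(2ε₀), independent of distance.
E = 2πk|σ| = 2π(8.99×10^9)(4.43×10^-5) = 2.50×10^6 N/C.

E = 2.50×10^6 V/m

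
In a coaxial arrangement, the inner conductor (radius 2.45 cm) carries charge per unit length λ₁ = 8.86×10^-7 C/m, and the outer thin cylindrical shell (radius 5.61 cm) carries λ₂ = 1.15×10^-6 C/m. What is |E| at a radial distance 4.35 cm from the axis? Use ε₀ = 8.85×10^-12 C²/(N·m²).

By cylindrical symmetry E is radial; use a coaxial Gaussian cylinder of radius 4.35 cm and length L (between the conductors, 2.45 cm < r < 5.61 cm).
The shell at 5.61 cm lies outside the Gaussian surface, so λ_enc = λ₁ = 8.86×10^-7 C/m.
Applying ∮E·dA = Q_enc/ε₀ with the end caps contributing no flux:
E = |λ_enc|/(2πε₀r) = (8.86×10^-7)/(2π·8.85×10^-12·0.0435) = 3.66e5 N/C.

|E| = 3.66×10^5 V/m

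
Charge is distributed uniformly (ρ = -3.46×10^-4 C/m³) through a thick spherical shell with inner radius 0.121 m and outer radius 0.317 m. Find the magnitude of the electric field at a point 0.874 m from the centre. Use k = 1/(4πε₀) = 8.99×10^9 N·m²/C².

|E| = 5.13×10^5 V/m

Use a concentric Gaussian sphere at r = 0.874 m (r > 0.317 m, enclosing the whole shell).
Q_enc = ρ·(4π/3)(b³ − a³) = (-3.46×10^-4)·(4π/3)·((0.317)³ − (0.121)³) = -4.36×10^-5 C.
Gauss's law: E·4πr² = Q_enc/ε₀.
E = k|Q_enc|/r² = (8.99×10^9)(4.36e-5)/(0.874)² = 5.13×10^5 N/C.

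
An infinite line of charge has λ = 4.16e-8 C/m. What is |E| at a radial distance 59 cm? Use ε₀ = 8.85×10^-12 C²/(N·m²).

E = 1.27e3 V/m

By cylindrical symmetry E is radial; use a coaxial Gaussian cylinder of radius 59 cm and length L.
Q_enc = λL, so λ_enc = 4.16e-8 C/m.
Gauss's law: E·2πrL = λ_enc L/ε₀.
E = |λ_enc|/(2πε₀r) = (4.16×10^-8)/(2π·8.85×10^-12·0.59) = 1.27e3 N/C.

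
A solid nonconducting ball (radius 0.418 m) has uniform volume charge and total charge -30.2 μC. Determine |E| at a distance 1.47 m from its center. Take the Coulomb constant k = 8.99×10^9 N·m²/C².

By spherical symmetry E is radial; choose a Gaussian sphere of radius r = 1.47 m (r > R, so the entire charge is enclosed).
Q_enc = -30.2 μC = -3.02×10^-5 C.
Applying ∮E·dA = Q_enc/ε₀ with Φ = E(4πr²):
E = k|Q_enc|/r² = (8.99×10^9)(3.02×10^-5)/(1.47)² = 1.26×10^5 N/C.

E ≈ 1.26×10^5 N/C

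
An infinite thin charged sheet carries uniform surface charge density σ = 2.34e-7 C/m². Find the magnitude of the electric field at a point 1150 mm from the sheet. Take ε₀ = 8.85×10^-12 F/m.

By planar symmetry E is perpendicular to the sheet and uniform; use a Gaussian pillbox with flat faces of area A on each side of the sheet.
Only the two end caps contribute flux: Φ = 2EA. With Q_enc = σA, Gauss's law gives E = |σ|/(2ε₀).
E = |σ|/(2ε₀) = (2.34×10^-7)/(2·8.85×10^-12) = 1.32e4 N/C.

1.32×10^4 V/m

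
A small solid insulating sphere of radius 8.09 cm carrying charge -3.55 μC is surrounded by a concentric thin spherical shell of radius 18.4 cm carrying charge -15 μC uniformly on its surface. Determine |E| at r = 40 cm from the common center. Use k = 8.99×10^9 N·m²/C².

|E| ≈ 1.04×10^6 N/C

Symmetry ⇒ E = E(r) r̂. Gaussian sphere of radius r = 40 cm (r > 18.4 cm, enclosing both).
Q_enc = (-3.55 μC) + (-15 μC) = -1.855×10^-5 C.
Applying ∮E·dA = Q_enc/ε₀ with Φ = E(4πr²):
E = k|Q_enc|/r² = (8.99×10^9)(1.855×10^-5)/(0.4)² = 1.04×10^6 N/C.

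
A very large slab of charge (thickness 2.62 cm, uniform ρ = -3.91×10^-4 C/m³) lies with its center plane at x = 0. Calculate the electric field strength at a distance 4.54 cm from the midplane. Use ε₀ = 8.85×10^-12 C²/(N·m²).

5.79×10^5 N/C

The point |x| = 4.54 cm lies outside the slab (half-thickness 0.0131 m). A symmetric pillbox spanning the full slab encloses Q_enc = ρ·d·A.
Flux = 2EA ⇒ E = |ρ|d/(2ε₀), independent of distance outside.
E = (3.91e-4)(0.0262)/(2·8.85×10^-12) = 5.79e5 N/C.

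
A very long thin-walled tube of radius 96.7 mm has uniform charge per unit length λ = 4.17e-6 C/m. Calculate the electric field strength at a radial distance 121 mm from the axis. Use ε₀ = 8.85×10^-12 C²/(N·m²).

Coaxial Gaussian cylinder, radius r = 121 mm, length L (r > 96.7 mm).
The full line charge is enclosed: λ_enc = 4.17×10^-6 C/m.
By Gauss's law (flux through the curved wall only), E·2πrL = λ_enc L/ε₀.
E = |λ_enc|/(2πε₀r) = (4.17×10^-6)/(2π·8.85×10^-12·0.121) = 6.20×10^5 N/C.

|E| = 6.20×10^5 N/C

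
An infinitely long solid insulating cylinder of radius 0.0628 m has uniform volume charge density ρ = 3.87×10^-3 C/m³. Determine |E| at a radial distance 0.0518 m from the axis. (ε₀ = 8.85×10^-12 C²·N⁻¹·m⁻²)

Coaxial Gaussian cylinder, radius r = 0.0518 m, length L (r < R).
Charge inside radius r per length L is ρ·πr²·L, so λ_enc = ρπr² = 3.262×10^-5 C/m.
By Gauss's law (flux through the curved wall only), E·2πrL = λ_enc L/ε₀.
E = |λ_enc|/(2πε₀r) = (3.262e-5)/(2π·8.85×10^-12·0.0518) = 1.13×10^7 N/C.

|E| ≈ 1.13×10^7 N/C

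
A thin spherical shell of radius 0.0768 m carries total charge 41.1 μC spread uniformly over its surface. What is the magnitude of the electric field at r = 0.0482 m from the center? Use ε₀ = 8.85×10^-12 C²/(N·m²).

Take a concentric spherical Gaussian surface of radius r = 0.0482 m (inside the shell, r < 0.0768 m).
All the charge is outside the Gaussian surface: Q_enc = 0, hence E = 0 everywhere inside the shell.

E = 0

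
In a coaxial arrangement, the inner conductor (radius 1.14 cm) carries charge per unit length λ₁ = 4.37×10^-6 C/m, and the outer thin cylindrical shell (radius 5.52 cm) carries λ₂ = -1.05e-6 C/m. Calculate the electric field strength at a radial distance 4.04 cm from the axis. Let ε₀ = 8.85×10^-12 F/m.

|E| = 1.95×10^6 N/C

Coaxial Gaussian cylinder, radius r = 4.04 cm, length L (between the conductors, 1.14 cm < r < 5.52 cm).
The shell at 5.52 cm lies outside the Gaussian surface, so λ_enc = λ₁ = 4.37×10^-6 C/m.
By Gauss's law (flux through the curved wall only), E·2πrL = λ_enc L/ε₀.
E = |λ_enc|/(2πε₀r) = (4.37×10^-6)/(2π·8.85×10^-12·0.0404) = 1.95×10^6 N/C.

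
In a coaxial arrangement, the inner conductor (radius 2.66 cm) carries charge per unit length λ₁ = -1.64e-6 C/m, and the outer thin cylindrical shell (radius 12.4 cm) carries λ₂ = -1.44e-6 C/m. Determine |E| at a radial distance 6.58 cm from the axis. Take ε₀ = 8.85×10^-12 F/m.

Coaxial Gaussian cylinder, radius r = 6.58 cm, length L (between the conductors, 2.66 cm < r < 12.4 cm).
Only the inner wire is enclosed; the outer shell contributes nothing inside itself. λ_enc = λ₁ = -1.64e-6 C/m.
By Gauss's law (flux through the curved wall only), E·2πrL = λ_enc L/ε₀.
E = |λ_enc|/(2πε₀r) = (1.64×10^-6)/(2π·8.85×10^-12·0.0658) = 4.48×10^5 N/C.

4.48×10^5 N/C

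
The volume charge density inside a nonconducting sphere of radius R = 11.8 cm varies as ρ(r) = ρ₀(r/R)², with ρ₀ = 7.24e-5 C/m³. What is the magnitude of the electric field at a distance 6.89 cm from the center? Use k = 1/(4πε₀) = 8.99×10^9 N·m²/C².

Take a concentric spherical Gaussian surface of radius r = 6.89 cm (r < R).
Integrate the density: Q_enc = 4π ∫₀^r ρ₀(r'/R)^2 r'² dr' = 4πρ₀ r^5/(5·R²) = 2.029e-8 C.
Applying ∮E·dA = Q_enc/ε₀ with Φ = E(4πr²):
E = k|Q_enc|/r² = (8.99×10^9)(2.029×10^-8)/(0.0689)² = 3.84e4 N/C.

|E| = 3.84×10^4 V/m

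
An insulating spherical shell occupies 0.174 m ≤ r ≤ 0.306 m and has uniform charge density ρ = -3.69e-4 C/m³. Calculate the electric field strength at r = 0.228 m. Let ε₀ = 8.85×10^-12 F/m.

By spherical symmetry E is radial; choose a Gaussian sphere of radius r = 0.228 m (within the shell material, 0.174 m < r < 0.306 m).
Only the shell between 0.174 m and r is enclosed: Q_enc = ρ·(4π/3)(r³ − a³) = (-3.69×10^-4)·(4π/3)·((0.228)³ − (0.174)³) = -1.018×10^-5 C.
By Gauss's law, ∮E·dA = E·4πr² = Q_enc/ε₀.
E = |Q_enc|/(4πε₀r²) = (1.018×10^-5)/(4π·8.85×10^-12·(0.228)²) = 1.76×10^6 N/C.

1.76e6 V/m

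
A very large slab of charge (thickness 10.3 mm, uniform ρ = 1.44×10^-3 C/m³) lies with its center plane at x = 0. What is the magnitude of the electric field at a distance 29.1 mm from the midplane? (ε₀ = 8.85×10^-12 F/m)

The point |x| = 29.1 mm lies outside the slab (half-thickness 0.00515 m). A symmetric pillbox spanning the full slab encloses Q_enc = ρ·d·A.
Flux = 2EA ⇒ E = |ρ|d/(2ε₀), independent of distance outside.
E = (1.44e-3)(0.0103)/(2·8.85×10^-12) = 8.38×10^5 N/C.

8.38×10^5 N/C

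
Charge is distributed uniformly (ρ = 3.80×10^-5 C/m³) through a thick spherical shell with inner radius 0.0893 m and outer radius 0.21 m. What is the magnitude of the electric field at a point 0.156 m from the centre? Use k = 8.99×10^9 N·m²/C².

Take a concentric spherical Gaussian surface of radius r = 0.156 m (within the shell material, 0.0893 m < r < 0.21 m).
Enclosed charge is the volume from a to r: Q_enc = (4π/3)ρ(r³ − a³) = 4.909×10^-7 C.
By Gauss's law, ∮E·dA = E·4πr² = Q_enc/ε₀.
E = k|Q_enc|/r² = (8.99×10^9)(4.909e-7)/(0.156)² = 1.81e5 N/C.

|E| ≈ 1.81×10^5 V/m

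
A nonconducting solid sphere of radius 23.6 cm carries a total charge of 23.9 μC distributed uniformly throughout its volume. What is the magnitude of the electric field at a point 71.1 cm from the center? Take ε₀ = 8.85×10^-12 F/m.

E ≈ 4.25×10^5 N/C

Take a concentric spherical Gaussian surface of radius r = 71.1 cm (r > R, so the entire charge is enclosed).
Q_enc = 23.9 μC = 2.39×10^-5 C.
Since E is radial and uniform over the Gaussian sphere, Φ = E·4πr² = Q_enc/ε₀.
E = |Q_enc|/(4πε₀r²) = (2.39e-5)/(4π·8.85×10^-12·(0.711)²) = 4.25e5 N/C.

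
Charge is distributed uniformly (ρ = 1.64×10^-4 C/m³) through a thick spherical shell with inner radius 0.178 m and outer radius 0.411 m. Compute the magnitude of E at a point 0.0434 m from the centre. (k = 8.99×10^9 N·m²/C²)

By spherical symmetry E is radial; choose a Gaussian sphere of radius r = 0.0434 m (r < 0.178 m, inside the empty cavity).
No charge is enclosed, so by Gauss's law E·4πr² = 0 ⇒ E = 0.

E = 0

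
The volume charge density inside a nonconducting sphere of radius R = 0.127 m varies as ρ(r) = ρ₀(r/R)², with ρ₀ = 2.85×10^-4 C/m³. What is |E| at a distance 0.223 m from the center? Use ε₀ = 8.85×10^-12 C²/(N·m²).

E ≈ 2.65×10^5 N/C

Take a concentric spherical Gaussian surface of radius r = 0.223 m (r > R, all charge enclosed).
Q_enc = 4π ∫₀^R ρ₀(r'/R)^2 r'² dr' = 4πρ₀R³/5 = 1.467×10^-6 C.
By Gauss's law, ∮E·dA = E·4πr² = Q_enc/ε₀.
E = |Q_enc|/(4πε₀r²) = (1.467e-6)/(4π·8.85×10^-12·(0.223)²) = 2.65×10^5 N/C.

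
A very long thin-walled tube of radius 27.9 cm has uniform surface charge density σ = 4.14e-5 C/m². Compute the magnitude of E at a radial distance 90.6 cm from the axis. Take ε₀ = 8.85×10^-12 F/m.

|E| ≈ 1.44×10^6 N/C

Take a coaxial cylindrical Gaussian surface of radius r = 90.6 cm and length L (r > 27.9 cm).
The whole shell is enclosed: λ_enc = σ·2πR = (4.14×10^-5)·2π·(0.279) = 7.257e-5 C/m.
Applying ∮E·dA = Q_enc/ε₀ with the end caps contributing no flux:
E = |λ_enc|/(2πε₀r) = (7.257×10^-5)/(2π·8.85×10^-12·0.906) = 1.44×10^6 N/C.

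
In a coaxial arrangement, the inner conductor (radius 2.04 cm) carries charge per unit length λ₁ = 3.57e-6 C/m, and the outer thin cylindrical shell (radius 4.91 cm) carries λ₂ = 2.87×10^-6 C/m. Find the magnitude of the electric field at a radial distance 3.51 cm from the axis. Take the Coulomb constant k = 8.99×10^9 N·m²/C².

1.83×10^6 N/C

Take a coaxial cylindrical Gaussian surface of radius r = 3.51 cm and length L (between the conductors, 2.04 cm < r < 4.91 cm).
The shell at 4.91 cm lies outside the Gaussian surface, so λ_enc = λ₁ = 3.57e-6 C/m.
Since E is radial and uniform over the curved surface, Φ = E·2πrL = Q_enc/ε₀ = λ_enc L/ε₀.
E = 2k|λ_enc|/r = 2(8.99×10^9)(3.57×10^-6)/(0.0351) = 1.83×10^6 N/C.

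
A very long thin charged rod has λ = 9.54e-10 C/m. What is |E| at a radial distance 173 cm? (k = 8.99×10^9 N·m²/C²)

Choose a coaxial cylinder of radius r = 173 cm (arbitrary length L) as the Gaussian surface.
Q_enc = λL, so λ_enc = 9.54e-10 C/m.
Since E is radial and uniform over the curved surface, Φ = E·2πrL = Q_enc/ε₀ = λ_enc L/ε₀.
E = 2k|λ_enc|/r = 2(8.99×10^9)(9.54e-10)/(1.73) = 9.91 N/C.

|E| ≈ 9.91 N/C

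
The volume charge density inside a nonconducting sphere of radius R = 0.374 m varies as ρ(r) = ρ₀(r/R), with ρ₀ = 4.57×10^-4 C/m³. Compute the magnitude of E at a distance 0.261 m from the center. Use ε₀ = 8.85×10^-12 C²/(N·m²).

Symmetry ⇒ E = E(r) r̂. Gaussian sphere of radius r = 0.261 m (r < R).
Q_enc = ∫₀^r ρ(r')·4πr'² dr' = (4πρ₀/R) ∫₀^r r'^3 dr' = 4πρ₀ r^4/(4·R) = 1.781e-5 C.
Applying ∮E·dA = Q_enc/ε₀ with Φ = E(4πr²):
E = |Q_enc|/(4πε₀r²) = (1.781×10^-5)/(4π·8.85×10^-12·(0.261)²) = 2.35×10^6 N/C.

|E| ≈ 2.35×10^6 V/m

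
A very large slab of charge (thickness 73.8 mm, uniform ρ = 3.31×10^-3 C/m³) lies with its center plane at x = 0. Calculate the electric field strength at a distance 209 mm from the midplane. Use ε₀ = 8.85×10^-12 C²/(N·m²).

The point |x| = 209 mm lies outside the slab (half-thickness 0.0369 m). A symmetric pillbox spanning the full slab encloses Q_enc = ρ·d·A.
Flux = 2EA ⇒ E = |ρ|d/(2ε₀), independent of distance outside.
E = (3.31e-3)(0.0738)/(2·8.85×10^-12) = 1.38×10^7 N/C.

E = 1.38e7 N/C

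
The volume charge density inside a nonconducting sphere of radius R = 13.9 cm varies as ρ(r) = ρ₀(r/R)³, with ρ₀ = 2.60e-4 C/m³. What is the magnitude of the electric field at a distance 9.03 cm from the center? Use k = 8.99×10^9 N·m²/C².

Take a concentric spherical Gaussian surface of radius r = 9.03 cm (r < R).
Q_enc = ∫₀^r ρ(r')·4πr'² dr' = (4πρ₀/R³) ∫₀^r r'^5 dr' = 4πρ₀ r^6/(6·R³) = 1.099×10^-7 C.
By Gauss's law, ∮E·dA = E·4πr² = Q_enc/ε₀.
E = k|Q_enc|/r² = (8.99×10^9)(1.099×10^-7)/(0.0903)² = 1.21e5 N/C.

|E| = 1.21e5 N/C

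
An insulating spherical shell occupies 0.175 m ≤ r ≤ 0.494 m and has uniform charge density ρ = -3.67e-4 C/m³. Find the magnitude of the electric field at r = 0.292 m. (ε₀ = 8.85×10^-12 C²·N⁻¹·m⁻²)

E = 3.17×10^6 N/C

Take a concentric spherical Gaussian surface of radius r = 0.292 m (within the shell material, 0.175 m < r < 0.494 m).
Only the shell between 0.175 m and r is enclosed: Q_enc = ρ·(4π/3)(r³ − a³) = (-3.67e-4)·(4π/3)·((0.292)³ − (0.175)³) = -3.004e-5 C.
Since E is radial and uniform over the Gaussian sphere, Φ = E·4πr² = Q_enc/ε₀.
E = |Q_enc|/(4πε₀r²) = (3.004×10^-5)/(4π·8.85×10^-12·(0.292)²) = 3.17×10^6 N/C.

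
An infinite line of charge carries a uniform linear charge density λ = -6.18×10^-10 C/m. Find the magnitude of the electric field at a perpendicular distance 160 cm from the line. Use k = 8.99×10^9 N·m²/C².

|E| ≈ 6.94 N/C

Choose a coaxial cylinder of radius r = 160 cm (arbitrary length L) as the Gaussian surface.
Q_enc = λL, so λ_enc = -6.18×10^-10 C/m.
Applying ∮E·dA = Q_enc/ε₀ with the end caps contributing no flux:
E = 2k|λ_enc|/r = 2(8.99×10^9)(6.18×10^-10)/(1.6) = 6.94 N/C.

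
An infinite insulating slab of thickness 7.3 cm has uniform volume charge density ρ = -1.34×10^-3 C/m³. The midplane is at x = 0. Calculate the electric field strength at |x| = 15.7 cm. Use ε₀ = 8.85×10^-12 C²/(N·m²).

The point |x| = 15.7 cm lies outside the slab (half-thickness 0.0365 m). A symmetric pillbox spanning the full slab encloses Q_enc = ρ·d·A.
Flux = 2EA ⇒ E = |ρ|d/(2ε₀), independent of distance outside.
E = (1.34e-3)(0.073)/(2·8.85×10^-12) = 5.53e6 N/C.

5.53e6 V/m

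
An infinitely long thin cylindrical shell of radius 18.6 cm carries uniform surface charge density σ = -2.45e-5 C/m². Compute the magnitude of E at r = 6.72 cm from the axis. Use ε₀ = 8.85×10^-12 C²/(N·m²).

By cylindrical symmetry E is radial; use a coaxial Gaussian cylinder of radius 6.72 cm and length L (r < 18.6 cm, inside the shell).
All the surface charge lies outside this cylinder: Q_enc = 0, hence E = 0.

E = 0 (no enclosed charge)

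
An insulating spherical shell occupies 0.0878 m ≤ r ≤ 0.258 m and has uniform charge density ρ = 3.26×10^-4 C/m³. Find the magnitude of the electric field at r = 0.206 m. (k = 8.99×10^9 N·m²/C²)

2.33e6 N/C

Use a concentric Gaussian sphere at r = 0.206 m (within the shell material, 0.0878 m < r < 0.258 m).
Enclosed charge is the volume from a to r: Q_enc = (4π/3)ρ(r³ − a³) = 1.101e-5 C.
By Gauss's law, ∮E·dA = E·4πr² = Q_enc/ε₀.
E = k|Q_enc|/r² = (8.99×10^9)(1.101e-5)/(0.206)² = 2.33×10^6 N/C.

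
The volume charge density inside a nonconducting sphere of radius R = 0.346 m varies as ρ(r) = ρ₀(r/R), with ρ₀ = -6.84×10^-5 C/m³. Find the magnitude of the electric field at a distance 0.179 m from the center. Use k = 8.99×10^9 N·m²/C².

E ≈ 1.79×10^5 N/C

Use a concentric Gaussian sphere at r = 0.179 m (r < R).
Integrate the density: Q_enc = 4π ∫₀^r ρ₀(r'/R)^1 r'² dr' = 4πρ₀ r^4/(4·R) = -6.376×10^-7 C.
By Gauss's law, ∮E·dA = E·4πr² = Q_enc/ε₀.
E = k|Q_enc|/r² = (8.99×10^9)(6.376×10^-7)/(0.179)² = 1.79e5 N/C.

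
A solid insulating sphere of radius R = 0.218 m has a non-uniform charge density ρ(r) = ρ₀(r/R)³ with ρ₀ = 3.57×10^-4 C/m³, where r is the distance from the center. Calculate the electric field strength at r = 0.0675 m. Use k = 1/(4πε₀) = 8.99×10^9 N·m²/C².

Use a concentric Gaussian sphere at r = 0.0675 m (r < R).
Q_enc = ∫₀^r ρ(r')·4πr'² dr' = (4πρ₀/R³) ∫₀^r r'^5 dr' = 4πρ₀ r^6/(6·R³) = 6.826×10^-9 C.
Since E is radial and uniform over the Gaussian sphere, Φ = E·4πr² = Q_enc/ε₀.
E = k|Q_enc|/r² = (8.99×10^9)(6.826×10^-9)/(0.0675)² = 1.35×10^4 N/C.

1.35×10^4 V/m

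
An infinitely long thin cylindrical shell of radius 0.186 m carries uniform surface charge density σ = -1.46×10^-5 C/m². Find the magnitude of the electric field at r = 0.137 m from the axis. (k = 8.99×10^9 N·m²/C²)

By cylindrical symmetry E is radial; use a coaxial Gaussian cylinder of radius 0.137 m and length L (r < 0.186 m, inside the shell).
All the surface charge lies outside this cylinder: Q_enc = 0, hence E = 0.

E = 0 (no enclosed charge)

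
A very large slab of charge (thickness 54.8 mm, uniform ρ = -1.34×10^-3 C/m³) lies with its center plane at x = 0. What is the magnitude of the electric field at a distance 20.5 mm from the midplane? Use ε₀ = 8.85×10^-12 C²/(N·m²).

E ≈ 3.10×10^6 N/C

By symmetry E is perpendicular to the slab. A Gaussian pillbox from −20.5 mm to +20.5 mm (face area A) lies entirely within the slab.
Q_enc = ρ·(2x)·A and flux = 2EA, so 2EA = 2ρxA/ε₀ ⇒ E = |ρ|x/ε₀.
E = (1.34×10^-3)(0.0205)/(8.85×10^-12) = 3.10e6 N/C.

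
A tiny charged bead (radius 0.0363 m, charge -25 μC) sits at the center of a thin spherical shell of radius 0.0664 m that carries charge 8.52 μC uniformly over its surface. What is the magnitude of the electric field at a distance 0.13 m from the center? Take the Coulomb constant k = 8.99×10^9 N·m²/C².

Symmetry ⇒ E = E(r) r̂. Gaussian sphere of radius r = 0.13 m (r > 0.0664 m, enclosing both).
Q_enc = (-25 μC) + (8.52 μC) = -1.648×10^-5 C.
Since E is radial and uniform over the Gaussian sphere, Φ = E·4πr² = Q_enc/ε₀.
E = k|Q_enc|/r² = (8.99×10^9)(1.648×10^-5)/(0.13)² = 8.77×10^6 N/C.

E = 8.77×10^6 V/m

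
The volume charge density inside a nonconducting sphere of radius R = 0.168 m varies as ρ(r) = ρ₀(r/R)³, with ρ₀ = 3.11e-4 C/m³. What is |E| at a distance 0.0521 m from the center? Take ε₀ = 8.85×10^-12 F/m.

|E| = 9.10×10^3 N/C

By spherical symmetry E is radial; choose a Gaussian sphere of radius r = 0.0521 m (r < R).
Integrate the density: Q_enc = 4π ∫₀^r ρ₀(r'/R)^3 r'² dr' = 4πρ₀ r^6/(6·R³) = 2.747×10^-9 C.
Gauss's law: E·4πr² = Q_enc/ε₀.
E = |Q_enc|/(4πε₀r²) = (2.747e-9)/(4π·8.85×10^-12·(0.0521)²) = 9.10e3 N/C.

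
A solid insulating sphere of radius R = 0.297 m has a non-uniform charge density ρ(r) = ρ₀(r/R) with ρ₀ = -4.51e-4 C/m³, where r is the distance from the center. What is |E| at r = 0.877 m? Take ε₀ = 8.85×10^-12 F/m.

Take a concentric spherical Gaussian surface of radius r = 0.877 m (r > R, all charge enclosed).
Q_enc = 4π ∫₀^R ρ₀(r'/R)^1 r'² dr' = 4πρ₀R³/4 = -3.712×10^-5 C.
By Gauss's law, ∮E·dA = E·4πr² = Q_enc/ε₀.
E = |Q_enc|/(4πε₀r²) = (3.712×10^-5)/(4π·8.85×10^-12·(0.877)²) = 4.34×10^5 N/C.

E = 4.34×10^5 N/C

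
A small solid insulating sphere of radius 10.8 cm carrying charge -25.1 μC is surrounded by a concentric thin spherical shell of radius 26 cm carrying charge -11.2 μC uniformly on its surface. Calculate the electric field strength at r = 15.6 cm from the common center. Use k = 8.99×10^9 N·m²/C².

Take a concentric spherical Gaussian surface of radius r = 15.6 cm (between the bodies, 10.8 cm < r < 26 cm).
The shell at 26 cm lies outside the Gaussian surface, so Q_enc = -25.1 μC = -2.51×10^-5 C.
Gauss's law: E·4πr² = Q_enc/ε₀.
E = k|Q_enc|/r² = (8.99×10^9)(2.51×10^-5)/(0.156)² = 9.27×10^6 N/C.

E = 9.27×10^6 V/m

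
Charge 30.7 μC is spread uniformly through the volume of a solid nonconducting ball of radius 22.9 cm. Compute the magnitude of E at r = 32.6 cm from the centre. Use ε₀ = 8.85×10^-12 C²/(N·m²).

Use a concentric Gaussian sphere at r = 32.6 cm (r > R, so the entire charge is enclosed).
Q_enc = 30.7 μC = 3.07e-5 C.
Since E is radial and uniform over the Gaussian sphere, Φ = E·4πr² = Q_enc/ε₀.
E = |Q_enc|/(4πε₀r²) = (3.07×10^-5)/(4π·8.85×10^-12·(0.326)²) = 2.60×10^6 N/C.

|E| ≈ 2.60e6 N/C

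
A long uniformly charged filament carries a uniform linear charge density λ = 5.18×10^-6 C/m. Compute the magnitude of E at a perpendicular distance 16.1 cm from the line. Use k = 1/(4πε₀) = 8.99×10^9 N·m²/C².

Choose a coaxial cylinder of radius r = 16.1 cm (arbitrary length L) as the Gaussian surface.
Q_enc = λL, so λ_enc = 5.18e-6 C/m.
Applying ∮E·dA = Q_enc/ε₀ with the end caps contributing no flux:
E = 2k|λ_enc|/r = 2(8.99×10^9)(5.18e-6)/(0.161) = 5.78×10^5 N/C.

E = 5.78×10^5 N/C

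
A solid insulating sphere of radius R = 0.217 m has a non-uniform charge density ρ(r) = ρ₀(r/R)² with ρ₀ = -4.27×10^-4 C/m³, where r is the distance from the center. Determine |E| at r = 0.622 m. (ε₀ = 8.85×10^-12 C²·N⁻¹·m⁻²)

E = 2.55×10^5 N/C

By spherical symmetry E is radial; choose a Gaussian sphere of radius r = 0.622 m (r > R, all charge enclosed).
Q_enc = 4π ∫₀^R ρ₀(r'/R)^2 r'² dr' = 4πρ₀R³/5 = -1.097e-5 C.
By Gauss's law, ∮E·dA = E·4πr² = Q_enc/ε₀.
E = |Q_enc|/(4πε₀r²) = (1.097×10^-5)/(4π·8.85×10^-12·(0.622)²) = 2.55×10^5 N/C.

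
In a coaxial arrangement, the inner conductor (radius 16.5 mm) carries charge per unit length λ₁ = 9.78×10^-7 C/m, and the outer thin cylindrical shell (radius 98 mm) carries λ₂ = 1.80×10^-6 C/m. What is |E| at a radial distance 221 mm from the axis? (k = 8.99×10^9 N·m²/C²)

2.26e5 N/C

Take a coaxial cylindrical Gaussian surface of radius r = 221 mm and length L (r > 98 mm, enclosing both).
λ_enc = λ₁ + λ₂ = (9.78e-7) + (1.80×10^-6) = 2.778×10^-6 C/m.
Since E is radial and uniform over the curved surface, Φ = E·2πrL = Q_enc/ε₀ = λ_enc L/ε₀.
E = 2k|λ_enc|/r = 2(8.99×10^9)(2.778×10^-6)/(0.221) = 2.26e5 N/C.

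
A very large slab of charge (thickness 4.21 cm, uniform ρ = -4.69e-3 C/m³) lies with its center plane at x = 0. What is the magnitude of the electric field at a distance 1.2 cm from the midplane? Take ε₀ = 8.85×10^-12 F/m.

By symmetry E is perpendicular to the slab. A Gaussian pillbox from −1.2 cm to +1.2 cm (face area A) lies entirely within the slab.
Q_enc = ρ·(2x)·A and flux = 2EA, so 2EA = 2ρxA/ε₀ ⇒ E = |ρ|x/ε₀.
E = (4.69e-3)(0.012)/(8.85×10^-12) = 6.36×10^6 N/C.

E = 6.36×10^6 N/C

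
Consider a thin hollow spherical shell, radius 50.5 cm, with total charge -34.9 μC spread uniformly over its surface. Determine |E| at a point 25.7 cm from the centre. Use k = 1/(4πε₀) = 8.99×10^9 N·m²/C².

|E| = 0 N/C

By spherical symmetry E is radial; choose a Gaussian sphere of radius r = 25.7 cm (inside the shell, r < 50.5 cm).
All the charge is outside the Gaussian surface: Q_enc = 0, hence E = 0 everywhere inside the shell.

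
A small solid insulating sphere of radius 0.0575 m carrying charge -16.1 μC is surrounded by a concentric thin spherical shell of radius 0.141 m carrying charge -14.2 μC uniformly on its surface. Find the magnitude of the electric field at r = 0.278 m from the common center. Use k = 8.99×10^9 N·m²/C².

Symmetry ⇒ E = E(r) r̂. Gaussian sphere of radius r = 0.278 m (r > 0.141 m, enclosing both).
Q_enc = (-16.1 μC) + (-14.2 μC) = -3.03×10^-5 C.
Applying ∮E·dA = Q_enc/ε₀ with Φ = E(4πr²):
E = k|Q_enc|/r² = (8.99×10^9)(3.03e-5)/(0.278)² = 3.52e6 N/C.

3.52×10^6 V/m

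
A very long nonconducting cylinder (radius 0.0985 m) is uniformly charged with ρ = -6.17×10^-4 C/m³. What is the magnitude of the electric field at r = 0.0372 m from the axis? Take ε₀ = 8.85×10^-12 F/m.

Choose a coaxial cylinder of radius r = 0.0372 m (arbitrary length L) as the Gaussian surface (r < R).
Enclosed charge per unit length: λ_enc = ρ·πr² = (-6.17×10^-4)π(0.0372)² = -2.682e-6 C/m.
Gauss's law: E·2πrL = λ_enc L/ε₀.
E = |λ_enc|/(2πε₀r) = (2.682×10^-6)/(2π·8.85×10^-12·0.0372) = 1.30×10^6 N/C.

|E| = 1.30e6 N/C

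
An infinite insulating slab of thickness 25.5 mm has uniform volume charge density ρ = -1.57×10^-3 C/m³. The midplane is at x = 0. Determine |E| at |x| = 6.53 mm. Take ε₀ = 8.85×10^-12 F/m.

By symmetry E is perpendicular to the slab. A Gaussian pillbox from −6.53 mm to +6.53 mm (face area A) lies entirely within the slab.
Q_enc = ρ·(2x)·A and flux = 2EA, so 2EA = 2ρxA/ε₀ ⇒ E = |ρ|x/ε₀.
E = (1.57×10^-3)(0.00653)/(8.85×10^-12) = 1.16e6 N/C.

1.16e6 N/C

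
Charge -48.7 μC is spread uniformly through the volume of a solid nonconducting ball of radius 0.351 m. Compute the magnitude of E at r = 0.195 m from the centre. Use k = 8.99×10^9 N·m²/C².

E ≈ 1.97×10^6 V/m

Symmetry ⇒ E = E(r) r̂. Gaussian sphere of radius r = 0.195 m (r < R).
For a uniform sphere the enclosed fraction is (r/R)³, so Q_enc = (-48.7 μC)(0.195/0.351)³ = -8.35×10^-6 C.
Gauss's law: E·4πr² = Q_enc/ε₀.
E = k|Q_enc|/r² = (8.99×10^9)(8.35×10^-6)/(0.195)² = 1.97×10^6 N/C.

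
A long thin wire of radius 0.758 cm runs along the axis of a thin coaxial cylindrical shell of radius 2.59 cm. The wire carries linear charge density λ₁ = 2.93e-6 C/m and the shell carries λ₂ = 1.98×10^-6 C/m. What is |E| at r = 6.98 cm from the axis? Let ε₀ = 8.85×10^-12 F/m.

By cylindrical symmetry E is radial; use a coaxial Gaussian cylinder of radius 6.98 cm and length L (r > 2.59 cm, enclosing both).
λ_enc = λ₁ + λ₂ = (2.93e-6) + (1.98e-6) = 4.91e-6 C/m.
By Gauss's law (flux through the curved wall only), E·2πrL = λ_enc L/ε₀.
E = |λ_enc|/(2πε₀r) = (4.91×10^-6)/(2π·8.85×10^-12·0.0698) = 1.27e6 N/C.

|E| = 1.27×10^6 V/m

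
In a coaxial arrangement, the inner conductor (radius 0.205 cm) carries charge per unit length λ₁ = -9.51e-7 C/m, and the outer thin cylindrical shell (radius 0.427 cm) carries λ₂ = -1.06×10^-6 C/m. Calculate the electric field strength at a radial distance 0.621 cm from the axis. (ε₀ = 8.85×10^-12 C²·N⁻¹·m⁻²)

|E| ≈ 5.82×10^6 N/C

Take a coaxial cylindrical Gaussian surface of radius r = 0.621 cm and length L (r > 0.427 cm, enclosing both).
λ_enc = λ₁ + λ₂ = (-9.51e-7) + (-1.06×10^-6) = -2.011×10^-6 C/m.
By Gauss's law (flux through the curved wall only), E·2πrL = λ_enc L/ε₀.
E = |λ_enc|/(2πε₀r) = (2.011×10^-6)/(2π·8.85×10^-12·0.00621) = 5.82×10^6 N/C.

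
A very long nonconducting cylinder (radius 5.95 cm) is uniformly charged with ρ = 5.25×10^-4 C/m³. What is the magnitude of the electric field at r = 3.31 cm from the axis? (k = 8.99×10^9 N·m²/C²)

Coaxial Gaussian cylinder, radius r = 3.31 cm, length L (r < R).
Enclosed charge per unit length: λ_enc = ρ·πr² = (5.25×10^-4)π(0.0331)² = 1.807e-6 C/m.
Since E is radial and uniform over the curved surface, Φ = E·2πrL = Q_enc/ε₀ = λ_enc L/ε₀.
E = 2k|λ_enc|/r = 2(8.99×10^9)(1.807e-6)/(0.0331) = 9.82×10^5 N/C.

E = 9.82×10^5 N/C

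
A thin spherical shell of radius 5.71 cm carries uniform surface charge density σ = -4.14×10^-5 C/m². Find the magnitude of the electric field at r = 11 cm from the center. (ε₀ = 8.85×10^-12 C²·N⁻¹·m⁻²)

E = 1.26e6 N/C

By spherical symmetry E is radial; choose a Gaussian sphere of radius r = 11 cm (r > 5.71 cm).
The entire shell is enclosed: Q_enc = σ·4πR² = (-4.14×10^-5)·4π·(0.0571)² = -1.696×10^-6 C.
By Gauss's law, ∮E·dA = E·4πr² = Q_enc/ε₀.
E = |Q_enc|/(4πε₀r²) = (1.696×10^-6)/(4π·8.85×10^-12·(0.11)²) = 1.26×10^6 N/C.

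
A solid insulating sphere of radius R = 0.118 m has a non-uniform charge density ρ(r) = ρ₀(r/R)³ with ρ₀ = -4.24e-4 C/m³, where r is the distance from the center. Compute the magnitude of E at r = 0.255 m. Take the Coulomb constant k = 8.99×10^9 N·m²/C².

By spherical symmetry E is radial; choose a Gaussian sphere of radius r = 0.255 m (r > R, all charge enclosed).
Q_enc = 4π ∫₀^R ρ₀(r'/R)^3 r'² dr' = 4πρ₀R³/6 = -1.459×10^-6 C.
Applying ∮E·dA = Q_enc/ε₀ with Φ = E(4πr²):
E = k|Q_enc|/r² = (8.99×10^9)(1.459×10^-6)/(0.255)² = 2.02e5 N/C.

|E| ≈ 2.02×10^5 N/C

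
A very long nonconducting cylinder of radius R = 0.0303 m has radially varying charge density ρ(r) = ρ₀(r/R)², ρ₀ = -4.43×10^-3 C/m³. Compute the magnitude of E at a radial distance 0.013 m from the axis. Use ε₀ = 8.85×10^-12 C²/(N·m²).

E ≈ 2.99×10^5 N/C

Take a coaxial cylindrical Gaussian surface of radius r = 0.013 m and length L (r < R).
λ_enc = ∫₀^r ρ(r')·2πr' dr' = (2πρ₀/R²)·r^4/4 = -2.165×10^-7 C/m.
Applying ∮E·dA = Q_enc/ε₀ with the end caps contributing no flux:
E = |λ_enc|/(2πε₀r) = (2.165×10^-7)/(2π·8.85×10^-12·0.013) = 2.99×10^5 N/C.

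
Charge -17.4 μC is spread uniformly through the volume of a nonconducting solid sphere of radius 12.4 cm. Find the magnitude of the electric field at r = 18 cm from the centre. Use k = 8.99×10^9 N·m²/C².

4.83×10^6 N/C

Symmetry ⇒ E = E(r) r̂. Gaussian sphere of radius r = 18 cm (r > R, so the entire charge is enclosed).
Q_enc = -17.4 μC = -1.74×10^-5 C.
Applying ∮E·dA = Q_enc/ε₀ with Φ = E(4πr²):
E = k|Q_enc|/r² = (8.99×10^9)(1.74e-5)/(0.18)² = 4.83e6 N/C.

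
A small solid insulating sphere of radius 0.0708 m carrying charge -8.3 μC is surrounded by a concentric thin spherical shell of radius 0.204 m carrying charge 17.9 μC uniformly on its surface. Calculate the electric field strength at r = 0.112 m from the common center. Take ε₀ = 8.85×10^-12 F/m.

Symmetry ⇒ E = E(r) r̂. Gaussian sphere of radius r = 0.112 m (between the bodies, 0.0708 m < r < 0.204 m).
The shell at 0.204 m lies outside the Gaussian surface, so Q_enc = -8.3 μC = -8.30×10^-6 C.
By Gauss's law, ∮E·dA = E·4πr² = Q_enc/ε₀.
E = |Q_enc|/(4πε₀r²) = (8.30×10^-6)/(4π·8.85×10^-12·(0.112)²) = 5.95×10^6 N/C.

|E| = 5.95e6 V/m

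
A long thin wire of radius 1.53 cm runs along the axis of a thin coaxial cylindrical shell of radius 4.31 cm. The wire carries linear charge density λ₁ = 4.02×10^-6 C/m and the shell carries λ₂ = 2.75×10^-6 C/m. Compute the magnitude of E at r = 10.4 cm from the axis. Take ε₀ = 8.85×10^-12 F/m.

1.17×10^6 N/C

By cylindrical symmetry E is radial; use a coaxial Gaussian cylinder of radius 10.4 cm and length L (r > 4.31 cm, enclosing both).
λ_enc = λ₁ + λ₂ = (4.02×10^-6) + (2.75e-6) = 6.77e-6 C/m.
Applying ∮E·dA = Q_enc/ε₀ with the end caps contributing no flux:
E = |λ_enc|/(2πε₀r) = (6.77e-6)/(2π·8.85×10^-12·0.104) = 1.17e6 N/C.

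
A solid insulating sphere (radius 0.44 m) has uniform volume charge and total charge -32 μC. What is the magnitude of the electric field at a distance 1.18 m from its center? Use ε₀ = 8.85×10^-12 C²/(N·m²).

Symmetry ⇒ E = E(r) r̂. Gaussian sphere of radius r = 1.18 m (r > R, so the entire charge is enclosed).
Q_enc = -32 μC = -3.20×10^-5 C.
Gauss's law: E·4πr² = Q_enc/ε₀.
E = |Q_enc|/(4πε₀r²) = (3.20×10^-5)/(4π·8.85×10^-12·(1.18)²) = 2.07×10^5 N/C.

E = 2.07×10^5 N/C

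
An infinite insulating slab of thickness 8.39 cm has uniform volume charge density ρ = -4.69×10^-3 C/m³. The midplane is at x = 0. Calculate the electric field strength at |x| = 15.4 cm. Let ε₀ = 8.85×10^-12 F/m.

The point |x| = 15.4 cm lies outside the slab (half-thickness 0.04195 m). A symmetric pillbox spanning the full slab encloses Q_enc = ρ·d·A.
Flux = 2EA ⇒ E = |ρ|d/(2ε₀), independent of distance outside.
E = (4.69×10^-3)(0.0839)/(2·8.85×10^-12) = 2.22e7 N/C.

|E| = 2.22×10^7 N/C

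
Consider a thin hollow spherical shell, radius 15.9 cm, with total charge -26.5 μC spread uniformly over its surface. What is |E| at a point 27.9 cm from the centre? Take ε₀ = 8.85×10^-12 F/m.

Symmetry ⇒ E = E(r) r̂. Gaussian sphere of radius r = 27.9 cm (r > 15.9 cm).
The entire shell is enclosed: Q_enc = -2.65e-5 C.
Applying ∮E·dA = Q_enc/ε₀ with Φ = E(4πr²):
E = |Q_enc|/(4πε₀r²) = (2.65×10^-5)/(4π·8.85×10^-12·(0.279)²) = 3.06e6 N/C.

E = 3.06×10^6 V/m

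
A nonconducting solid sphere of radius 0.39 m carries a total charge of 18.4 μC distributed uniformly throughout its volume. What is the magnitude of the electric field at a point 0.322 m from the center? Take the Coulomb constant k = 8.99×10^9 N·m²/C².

By spherical symmetry E is radial; choose a Gaussian sphere of radius r = 0.322 m (r < R).
Only the charge within r is enclosed: Q_enc = Q·(r/R)³ = (18.4 μC)·(0.322 m/0.39 m)³ = 1.036e-5 C.
Since E is radial and uniform over the Gaussian sphere, Φ = E·4πr² = Q_enc/ε₀.
E = k|Q_enc|/r² = (8.99×10^9)(1.036e-5)/(0.322)² = 8.98×10^5 N/C.

|E| = 8.98×10^5 V/m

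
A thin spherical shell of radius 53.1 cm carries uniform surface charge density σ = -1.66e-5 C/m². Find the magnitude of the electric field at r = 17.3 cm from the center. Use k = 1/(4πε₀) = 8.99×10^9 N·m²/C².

Symmetry ⇒ E = E(r) r̂. Gaussian sphere of radius r = 17.3 cm (inside the shell, r < 53.1 cm).
No charge lies within this surface, so Q_enc = 0 and Gauss's law gives E·4πr² = 0 ⇒ E = 0.

|E| = 0 V/m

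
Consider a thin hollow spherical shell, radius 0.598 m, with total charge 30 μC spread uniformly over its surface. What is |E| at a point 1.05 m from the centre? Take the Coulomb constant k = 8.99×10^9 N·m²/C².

Take a concentric spherical Gaussian surface of radius r = 1.05 m (r > 0.598 m).
The entire shell is enclosed: Q_enc = 3.00×10^-5 C.
Applying ∮E·dA = Q_enc/ε₀ with Φ = E(4πr²):
E = k|Q_enc|/r² = (8.99×10^9)(3.00e-5)/(1.05)² = 2.45×10^5 N/C.

E ≈ 2.45e5 N/C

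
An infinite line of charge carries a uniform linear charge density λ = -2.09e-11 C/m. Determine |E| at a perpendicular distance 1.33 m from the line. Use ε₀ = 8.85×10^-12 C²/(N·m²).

By cylindrical symmetry E is radial; use a coaxial Gaussian cylinder of radius 1.33 m and length L.
Q_enc = λL, so λ_enc = -2.09×10^-11 C/m.
Gauss's law: E·2πrL = λ_enc L/ε₀.
E = |λ_enc|/(2πε₀r) = (2.09e-11)/(2π·8.85×10^-12·1.33) = 0.283 N/C.

0.283 N/C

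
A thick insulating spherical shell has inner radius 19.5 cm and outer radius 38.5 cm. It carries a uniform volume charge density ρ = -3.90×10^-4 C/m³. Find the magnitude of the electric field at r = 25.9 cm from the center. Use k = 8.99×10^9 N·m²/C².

2.18e6 N/C

Take a concentric spherical Gaussian surface of radius r = 25.9 cm (within the shell material, 19.5 cm < r < 38.5 cm).
Only the shell between 19.5 cm and r is enclosed: Q_enc = ρ·(4π/3)(r³ − a³) = (-3.90e-4)·(4π/3)·((0.259)³ − (0.195)³) = -1.627e-5 C.
Since E is radial and uniform over the Gaussian sphere, Φ = E·4πr² = Q_enc/ε₀.
E = k|Q_enc|/r² = (8.99×10^9)(1.627×10^-5)/(0.259)² = 2.18×10^6 N/C.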